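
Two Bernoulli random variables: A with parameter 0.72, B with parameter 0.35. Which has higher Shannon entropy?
B

For binary distributions, entropy is maximized at p=0.5 and decreases as p moves toward 0 or 1.

H(A) = H(0.72) = 0.8555 bits
H(B) = H(0.35) = 0.9341 bits

Distribution B (p=0.35) is closer to uniform (p=0.5), so it has higher entropy.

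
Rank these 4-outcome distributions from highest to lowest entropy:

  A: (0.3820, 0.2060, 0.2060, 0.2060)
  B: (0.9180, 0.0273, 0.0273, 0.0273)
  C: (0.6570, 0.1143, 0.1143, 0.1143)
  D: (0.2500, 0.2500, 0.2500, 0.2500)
D > A > C > B

Key insight: Entropy is maximized by uniform distributions and minimized by concentrated distributions.

Entropies:
  H(A) = 1.9389 bits
  H(B) = 0.5392 bits
  H(C) = 1.4713 bits
  H(D) = 2.0000 bits

Ranking: D > A > C > B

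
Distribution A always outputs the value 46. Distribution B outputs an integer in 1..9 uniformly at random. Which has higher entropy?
B

A is deterministic, so H(A) = 0. B is uniform over 9 outcomes, so H(B) = log₂(9) = 3.170 bits. Any distribution with genuine randomness has higher entropy than a deterministic one.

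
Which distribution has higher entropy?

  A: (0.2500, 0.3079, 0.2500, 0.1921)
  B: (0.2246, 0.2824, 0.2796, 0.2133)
B

Both distributions are close to uniform, making this a harder comparison.

H(A) = 1.9805 bits
H(B) = 1.9886 bits

The distribution closer to uniform has higher entropy.
Answer: B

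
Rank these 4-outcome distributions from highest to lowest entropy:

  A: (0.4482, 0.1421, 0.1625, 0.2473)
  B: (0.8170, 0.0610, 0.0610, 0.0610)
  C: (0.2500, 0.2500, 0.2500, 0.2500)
C > A > B

Key insight: Entropy is maximized by uniform distributions and minimized by concentrated distributions.

- Uniform distributions have maximum entropy log₂(4) = 2.0000 bits
- The more "peaked" or concentrated a distribution, the lower its entropy

Entropies:
  H(A) = 1.8433 bits
  H(B) = 0.9766 bits
  H(C) = 2.0000 bits

Ranking: C > A > B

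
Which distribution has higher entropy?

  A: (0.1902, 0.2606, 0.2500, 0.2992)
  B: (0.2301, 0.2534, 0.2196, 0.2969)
B

Both distributions are close to uniform, making this a harder comparison.

H(A) = 1.9819 bits
H(B) = 1.9900 bits

The distribution closer to uniform has higher entropy.
Answer: B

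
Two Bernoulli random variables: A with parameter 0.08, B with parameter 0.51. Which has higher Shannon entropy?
B

For binary distributions, entropy is maximized at p=0.5 and decreases as p moves toward 0 or 1.

H(A) = H(0.08) = 0.4022 bits
H(B) = H(0.51) = 0.9997 bits

Distribution B (p=0.51) is closer to uniform (p=0.5), so it has higher entropy.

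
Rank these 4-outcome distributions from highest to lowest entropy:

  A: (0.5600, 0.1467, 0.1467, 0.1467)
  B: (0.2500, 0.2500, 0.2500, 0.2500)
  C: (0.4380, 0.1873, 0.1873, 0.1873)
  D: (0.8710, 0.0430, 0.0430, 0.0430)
B > C > A > D

Key insight: Entropy is maximized by uniform distributions and minimized by concentrated distributions.

Entropies:
  H(A) = 1.6870 bits
  H(B) = 2.0000 bits
  H(C) = 1.8796 bits
  H(D) = 0.7591 bits

Ranking: B > C > A > D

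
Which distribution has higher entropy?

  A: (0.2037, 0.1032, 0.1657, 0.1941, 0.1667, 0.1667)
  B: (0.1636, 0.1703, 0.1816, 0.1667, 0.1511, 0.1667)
B

Both distributions are close to uniform, making this a harder comparison.

H(A) = 2.5561 bits
H(B) = 2.5828 bits

The distribution closer to uniform has higher entropy.
Answer: B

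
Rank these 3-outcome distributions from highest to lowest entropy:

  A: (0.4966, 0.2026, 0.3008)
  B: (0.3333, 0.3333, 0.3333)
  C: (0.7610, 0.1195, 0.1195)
B > A > C

Key insight: Entropy is maximized by uniform distributions and minimized by concentrated distributions.

- Uniform distributions have maximum entropy log₂(3) = 1.5850 bits
- The more "peaked" or concentrated a distribution, the lower its entropy

Entropies:
  H(A) = 1.4895 bits
  H(B) = 1.5850 bits
  H(C) = 1.0324 bits

Ranking: B > A > C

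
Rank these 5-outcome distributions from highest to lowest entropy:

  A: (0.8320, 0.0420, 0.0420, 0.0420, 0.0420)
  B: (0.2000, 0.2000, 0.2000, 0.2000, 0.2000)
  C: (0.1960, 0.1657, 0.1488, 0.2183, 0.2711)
B > C > A

Key insight: Entropy is maximized by uniform distributions and minimized by concentrated distributions.

- Uniform distributions have maximum entropy log₂(5) = 2.3219 bits
- The more "peaked" or concentrated a distribution, the lower its entropy

Entropies:
  H(A) = 0.9891 bits
  H(B) = 2.3219 bits
  H(C) = 2.2894 bits

Ranking: B > C > A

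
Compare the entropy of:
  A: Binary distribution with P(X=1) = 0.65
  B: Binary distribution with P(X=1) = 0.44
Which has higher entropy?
B

For binary distributions, entropy is maximized at p=0.5 and decreases as p moves toward 0 or 1.

H(A) = H(0.65) = 0.9341 bits
H(B) = H(0.44) = 0.9896 bits

Distribution B (p=0.44) is closer to uniform (p=0.5), so it has higher entropy.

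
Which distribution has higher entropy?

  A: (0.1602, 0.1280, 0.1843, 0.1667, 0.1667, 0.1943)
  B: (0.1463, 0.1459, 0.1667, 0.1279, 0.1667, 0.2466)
A

Both distributions are close to uniform, making this a harder comparison.

H(A) = 2.5733 bits
H(B) = 2.5500 bits

The distribution closer to uniform has higher entropy.
Answer: A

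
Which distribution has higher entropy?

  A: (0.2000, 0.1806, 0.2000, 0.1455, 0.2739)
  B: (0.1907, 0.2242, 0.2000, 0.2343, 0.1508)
B

Both distributions are close to uniform, making this a harder comparison.

H(A) = 2.2910 bits
H(B) = 2.3060 bits

The distribution closer to uniform has higher entropy.
Answer: B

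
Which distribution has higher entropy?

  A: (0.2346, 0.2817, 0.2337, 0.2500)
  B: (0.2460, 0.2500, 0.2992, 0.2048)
A

Both distributions are close to uniform, making this a harder comparison.

H(A) = 1.9957 bits
H(B) = 1.9871 bits

The distribution closer to uniform has higher entropy.
Answer: A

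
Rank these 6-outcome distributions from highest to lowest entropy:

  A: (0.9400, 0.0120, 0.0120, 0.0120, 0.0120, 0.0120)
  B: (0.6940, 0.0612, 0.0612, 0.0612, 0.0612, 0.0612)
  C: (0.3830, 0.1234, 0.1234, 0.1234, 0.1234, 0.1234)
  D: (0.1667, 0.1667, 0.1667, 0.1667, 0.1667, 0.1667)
D > C > B > A

Key insight: Entropy is maximized by uniform distributions and minimized by concentrated distributions.

Entropies:
  H(A) = 0.4668 bits
  H(B) = 1.5990 bits
  H(C) = 2.3928 bits
  H(D) = 2.5850 bits

Ranking: D > C > B > A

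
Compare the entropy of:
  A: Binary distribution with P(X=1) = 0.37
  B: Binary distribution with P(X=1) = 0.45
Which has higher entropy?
B

For binary distributions, entropy is maximized at p=0.5 and decreases as p moves toward 0 or 1.

H(A) = H(0.37) = 0.9507 bits
H(B) = H(0.45) = 0.9928 bits

Distribution B (p=0.45) is closer to uniform (p=0.5), so it has higher entropy.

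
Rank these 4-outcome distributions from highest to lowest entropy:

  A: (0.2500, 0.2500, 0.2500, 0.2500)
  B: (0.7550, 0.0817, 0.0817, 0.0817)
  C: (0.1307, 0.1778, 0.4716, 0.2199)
A > C > B

Key insight: Entropy is maximized by uniform distributions and minimized by concentrated distributions.

- Uniform distributions have maximum entropy log₂(4) = 2.0000 bits
- The more "peaked" or concentrated a distribution, the lower its entropy

Entropies:
  H(A) = 2.0000 bits
  H(B) = 1.1916 bits
  H(C) = 1.8187 bits

Ranking: A > C > B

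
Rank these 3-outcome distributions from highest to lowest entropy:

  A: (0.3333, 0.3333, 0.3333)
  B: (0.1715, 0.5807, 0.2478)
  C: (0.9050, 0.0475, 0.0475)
A > B > C

Key insight: Entropy is maximized by uniform distributions and minimized by concentrated distributions.

- Uniform distributions have maximum entropy log₂(3) = 1.5850 bits
- The more "peaked" or concentrated a distribution, the lower its entropy

Entropies:
  H(A) = 1.5850 bits
  H(B) = 1.3904 bits
  H(C) = 0.5479 bits

Ranking: A > B > C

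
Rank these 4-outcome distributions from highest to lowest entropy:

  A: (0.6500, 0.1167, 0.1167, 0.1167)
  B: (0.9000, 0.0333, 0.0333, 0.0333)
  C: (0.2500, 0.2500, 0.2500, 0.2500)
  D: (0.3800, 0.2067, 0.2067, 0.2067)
C > D > A > B

Key insight: Entropy is maximized by uniform distributions and minimized by concentrated distributions.

Entropies:
  H(A) = 1.4888 bits
  H(B) = 0.6275 bits
  H(C) = 2.0000 bits
  H(D) = 1.9407 bits

Ranking: C > D > A > B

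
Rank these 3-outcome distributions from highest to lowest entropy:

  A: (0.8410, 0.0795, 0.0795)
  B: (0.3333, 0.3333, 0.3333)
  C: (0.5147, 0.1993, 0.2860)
B > C > A

Key insight: Entropy is maximized by uniform distributions and minimized by concentrated distributions.

- Uniform distributions have maximum entropy log₂(3) = 1.5850 bits
- The more "peaked" or concentrated a distribution, the lower its entropy

Entropies:
  H(A) = 0.7909 bits
  H(B) = 1.5850 bits
  H(C) = 1.4734 bits

Ranking: B > C > A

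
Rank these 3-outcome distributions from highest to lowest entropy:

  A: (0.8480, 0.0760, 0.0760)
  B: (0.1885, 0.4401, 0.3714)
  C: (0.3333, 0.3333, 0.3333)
C > B > A

Key insight: Entropy is maximized by uniform distributions and minimized by concentrated distributions.

- Uniform distributions have maximum entropy log₂(3) = 1.5850 bits
- The more "peaked" or concentrated a distribution, the lower its entropy

Entropies:
  H(A) = 0.7668 bits
  H(B) = 1.5056 bits
  H(C) = 1.5850 bits

Ranking: C > B > A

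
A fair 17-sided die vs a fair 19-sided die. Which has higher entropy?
19-sided die

Both are uniform distributions; for uniform over n outcomes, H = log₂(n). H(17-sided) = log₂(17) = 4.087 bits and H(19-sided) = log₂(19) = 4.248 bits. More outcomes in a uniform distribution means higher entropy.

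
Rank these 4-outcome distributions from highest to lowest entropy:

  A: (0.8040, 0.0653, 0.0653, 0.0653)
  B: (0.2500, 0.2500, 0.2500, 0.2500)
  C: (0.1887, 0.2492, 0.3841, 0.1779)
B > C > A

Key insight: Entropy is maximized by uniform distributions and minimized by concentrated distributions.

- Uniform distributions have maximum entropy log₂(4) = 2.0000 bits
- The more "peaked" or concentrated a distribution, the lower its entropy

Entropies:
  H(A) = 1.0245 bits
  H(B) = 2.0000 bits
  H(C) = 1.9270 bits

Ranking: B > C > A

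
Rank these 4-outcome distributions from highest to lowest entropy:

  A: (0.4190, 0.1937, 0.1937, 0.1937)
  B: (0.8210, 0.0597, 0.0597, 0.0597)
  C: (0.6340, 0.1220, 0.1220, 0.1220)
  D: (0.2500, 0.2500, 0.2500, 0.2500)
D > A > C > B

Key insight: Entropy is maximized by uniform distributions and minimized by concentrated distributions.

Entropies:
  H(A) = 1.9018 bits
  H(B) = 0.9616 bits
  H(C) = 1.5276 bits
  H(D) = 2.0000 bits

Ranking: D > A > C > B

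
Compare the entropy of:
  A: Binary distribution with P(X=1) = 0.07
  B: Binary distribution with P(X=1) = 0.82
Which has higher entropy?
B

For binary distributions, entropy is maximized at p=0.5 and decreases as p moves toward 0 or 1.

H(A) = H(0.07) = 0.3659 bits
H(B) = H(0.82) = 0.6801 bits

Distribution B (p=0.82) is closer to uniform (p=0.5), so it has higher entropy.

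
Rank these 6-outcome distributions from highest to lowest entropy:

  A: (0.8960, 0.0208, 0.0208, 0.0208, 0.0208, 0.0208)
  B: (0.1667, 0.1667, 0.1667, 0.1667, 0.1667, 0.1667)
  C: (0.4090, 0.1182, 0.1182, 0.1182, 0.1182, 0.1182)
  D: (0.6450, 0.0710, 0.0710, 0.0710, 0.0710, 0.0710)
B > C > D > A

Key insight: Entropy is maximized by uniform distributions and minimized by concentrated distributions.

Entropies:
  H(A) = 0.7230 bits
  H(B) = 2.5850 bits
  H(C) = 2.3482 bits
  H(D) = 1.7627 bits

Ranking: B > C > D > A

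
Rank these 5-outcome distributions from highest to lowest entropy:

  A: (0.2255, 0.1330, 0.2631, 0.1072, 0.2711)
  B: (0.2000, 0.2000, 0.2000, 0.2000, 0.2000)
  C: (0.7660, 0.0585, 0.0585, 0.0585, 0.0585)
B > A > C

Key insight: Entropy is maximized by uniform distributions and minimized by concentrated distributions.

- Uniform distributions have maximum entropy log₂(5) = 2.3219 bits
- The more "peaked" or concentrated a distribution, the lower its entropy

Entropies:
  H(A) = 2.2345 bits
  H(B) = 2.3219 bits
  H(C) = 1.2529 bits

Ranking: B > A > C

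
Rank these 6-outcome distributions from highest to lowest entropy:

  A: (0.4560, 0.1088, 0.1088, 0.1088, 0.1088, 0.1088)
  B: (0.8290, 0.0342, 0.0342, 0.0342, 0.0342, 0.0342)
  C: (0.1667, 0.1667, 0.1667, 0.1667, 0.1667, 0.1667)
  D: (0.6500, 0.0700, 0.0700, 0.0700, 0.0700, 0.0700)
C > A > D > B

Key insight: Entropy is maximized by uniform distributions and minimized by concentrated distributions.

Entropies:
  H(A) = 2.2575 bits
  H(B) = 1.0570 bits
  H(C) = 2.5850 bits
  H(D) = 1.7467 bits

Ranking: C > A > D > B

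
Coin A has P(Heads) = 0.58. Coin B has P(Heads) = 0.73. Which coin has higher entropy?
A

For binary distributions, entropy is maximized at p=0.5 and decreases as p moves toward 0 or 1.

H(A) = H(0.58) = 0.9815 bits
H(B) = H(0.73) = 0.8415 bits

Distribution A (p=0.58) is closer to uniform (p=0.5), so it has higher entropy.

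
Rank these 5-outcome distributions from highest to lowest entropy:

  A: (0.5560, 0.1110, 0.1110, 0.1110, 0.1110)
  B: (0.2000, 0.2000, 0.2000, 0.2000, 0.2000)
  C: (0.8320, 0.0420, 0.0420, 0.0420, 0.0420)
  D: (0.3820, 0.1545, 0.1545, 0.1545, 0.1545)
B > D > A > C

Key insight: Entropy is maximized by uniform distributions and minimized by concentrated distributions.

Entropies:
  H(A) = 1.8789 bits
  H(B) = 2.3219 bits
  H(C) = 0.9891 bits
  H(D) = 2.1954 bits

Ranking: B > D > A > C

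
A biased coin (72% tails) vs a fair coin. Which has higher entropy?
Fair coin

The fair coin is uniform (p=0.5), maximizing binary entropy at 1 bit. The biased coin has H(0.72) ≈ 0.855 bits — its outcome is more predictable, so its entropy is lower.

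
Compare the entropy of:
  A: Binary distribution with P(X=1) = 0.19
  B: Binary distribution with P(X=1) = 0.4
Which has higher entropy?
B

For binary distributions, entropy is maximized at p=0.5 and decreases as p moves toward 0 or 1.

H(A) = H(0.19) = 0.7015 bits
H(B) = H(0.4) = 0.9710 bits

Distribution B (p=0.4) is closer to uniform (p=0.5), so it has higher entropy.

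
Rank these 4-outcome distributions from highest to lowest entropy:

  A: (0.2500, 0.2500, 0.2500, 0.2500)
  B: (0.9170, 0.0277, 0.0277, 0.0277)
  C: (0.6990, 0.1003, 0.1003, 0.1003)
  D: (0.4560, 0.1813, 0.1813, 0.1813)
A > D > C > B

Key insight: Entropy is maximized by uniform distributions and minimized by concentrated distributions.

Entropies:
  H(A) = 2.0000 bits
  H(B) = 0.5442 bits
  H(C) = 1.3596 bits
  H(D) = 1.8566 bits

Ranking: A > D > C > B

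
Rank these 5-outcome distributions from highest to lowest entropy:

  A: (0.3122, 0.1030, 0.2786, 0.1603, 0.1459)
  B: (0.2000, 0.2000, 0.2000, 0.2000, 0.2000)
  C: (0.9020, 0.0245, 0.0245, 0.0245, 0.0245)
B > A > C

Key insight: Entropy is maximized by uniform distributions and minimized by concentrated distributions.

- Uniform distributions have maximum entropy log₂(5) = 2.3219 bits
- The more "peaked" or concentrated a distribution, the lower its entropy

Entropies:
  H(A) = 2.2043 bits
  H(B) = 2.3219 bits
  H(C) = 0.6586 bits

Ranking: B > A > C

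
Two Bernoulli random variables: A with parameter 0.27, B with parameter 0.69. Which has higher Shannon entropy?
B

For binary distributions, entropy is maximized at p=0.5 and decreases as p moves toward 0 or 1.

H(A) = H(0.27) = 0.8415 bits
H(B) = H(0.69) = 0.8932 bits

Distribution B (p=0.69) is closer to uniform (p=0.5), so it has higher entropy.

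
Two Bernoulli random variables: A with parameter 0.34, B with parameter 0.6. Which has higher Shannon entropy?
B

For binary distributions, entropy is maximized at p=0.5 and decreases as p moves toward 0 or 1.

H(A) = H(0.34) = 0.9248 bits
H(B) = H(0.6) = 0.9710 bits

Distribution B (p=0.6) is closer to uniform (p=0.5), so it has higher entropy.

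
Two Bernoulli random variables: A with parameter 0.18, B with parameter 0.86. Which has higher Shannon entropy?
A

For binary distributions, entropy is maximized at p=0.5 and decreases as p moves toward 0 or 1.

H(A) = H(0.18) = 0.6801 bits
H(B) = H(0.86) = 0.5842 bits

Distribution A (p=0.18) is closer to uniform (p=0.5), so it has higher entropy.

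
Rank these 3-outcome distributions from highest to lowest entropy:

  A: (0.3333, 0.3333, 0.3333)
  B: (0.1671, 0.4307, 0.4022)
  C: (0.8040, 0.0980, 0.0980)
A > B > C

Key insight: Entropy is maximized by uniform distributions and minimized by concentrated distributions.

- Uniform distributions have maximum entropy log₂(3) = 1.5850 bits
- The more "peaked" or concentrated a distribution, the lower its entropy

Entropies:
  H(A) = 1.5850 bits
  H(B) = 1.4832 bits
  H(C) = 0.9099 bits

Ranking: A > B > C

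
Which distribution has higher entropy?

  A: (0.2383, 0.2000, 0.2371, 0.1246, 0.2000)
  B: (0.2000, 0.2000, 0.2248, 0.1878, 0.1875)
B

Both distributions are close to uniform, making this a harder comparison.

H(A) = 2.2885 bits
H(B) = 2.3187 bits

The distribution closer to uniform has higher entropy.
Answer: B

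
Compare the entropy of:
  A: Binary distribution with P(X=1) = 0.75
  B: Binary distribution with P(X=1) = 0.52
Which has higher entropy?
B

For binary distributions, entropy is maximized at p=0.5 and decreases as p moves toward 0 or 1.

H(A) = H(0.75) = 0.8113 bits
H(B) = H(0.52) = 0.9988 bits

Distribution B (p=0.52) is closer to uniform (p=0.5), so it has higher entropy.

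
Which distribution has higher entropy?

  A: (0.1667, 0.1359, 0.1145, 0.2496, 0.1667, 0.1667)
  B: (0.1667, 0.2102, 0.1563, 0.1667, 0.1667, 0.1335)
B

Both distributions are close to uniform, making this a harder comparison.

H(A) = 2.5416 bits
H(B) = 2.5718 bits

The distribution closer to uniform has higher entropy.
Answer: B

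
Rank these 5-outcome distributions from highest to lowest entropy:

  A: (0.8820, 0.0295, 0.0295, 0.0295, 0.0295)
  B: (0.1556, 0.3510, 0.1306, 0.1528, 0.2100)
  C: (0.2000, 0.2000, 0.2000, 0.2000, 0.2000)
C > B > A

Key insight: Entropy is maximized by uniform distributions and minimized by concentrated distributions.

- Uniform distributions have maximum entropy log₂(5) = 2.3219 bits
- The more "peaked" or concentrated a distribution, the lower its entropy

Entropies:
  H(A) = 0.7596 bits
  H(B) = 2.2183 bits
  H(C) = 2.3219 bits

Ranking: C > B > A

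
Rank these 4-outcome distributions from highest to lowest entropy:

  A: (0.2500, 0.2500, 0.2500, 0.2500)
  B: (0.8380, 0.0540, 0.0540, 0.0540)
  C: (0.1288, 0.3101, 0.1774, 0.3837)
A > C > B

Key insight: Entropy is maximized by uniform distributions and minimized by concentrated distributions.

- Uniform distributions have maximum entropy log₂(4) = 2.0000 bits
- The more "peaked" or concentrated a distribution, the lower its entropy

Entropies:
  H(A) = 2.0000 bits
  H(B) = 0.8958 bits
  H(C) = 1.8776 bits

Ranking: A > C > B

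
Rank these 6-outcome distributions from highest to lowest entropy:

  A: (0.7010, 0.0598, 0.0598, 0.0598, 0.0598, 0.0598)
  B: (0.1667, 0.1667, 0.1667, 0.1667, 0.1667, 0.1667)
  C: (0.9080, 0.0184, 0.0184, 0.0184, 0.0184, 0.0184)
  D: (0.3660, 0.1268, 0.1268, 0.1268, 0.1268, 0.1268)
B > D > A > C

Key insight: Entropy is maximized by uniform distributions and minimized by concentrated distributions.

Entropies:
  H(A) = 1.5743 bits
  H(B) = 2.5850 bits
  H(C) = 0.6567 bits
  H(D) = 2.4197 bits

Ranking: B > D > A > C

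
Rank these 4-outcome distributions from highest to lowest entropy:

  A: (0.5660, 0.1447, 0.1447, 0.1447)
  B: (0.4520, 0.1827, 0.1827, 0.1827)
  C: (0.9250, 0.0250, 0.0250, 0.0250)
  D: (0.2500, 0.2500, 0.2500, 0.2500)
D > B > A > C

Key insight: Entropy is maximized by uniform distributions and minimized by concentrated distributions.

Entropies:
  H(A) = 1.6753 bits
  H(B) = 1.8619 bits
  H(C) = 0.5032 bits
  H(D) = 2.0000 bits

Ranking: D > B > A > C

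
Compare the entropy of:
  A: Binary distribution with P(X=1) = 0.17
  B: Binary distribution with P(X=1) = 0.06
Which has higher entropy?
A

For binary distributions, entropy is maximized at p=0.5 and decreases as p moves toward 0 or 1.

H(A) = H(0.17) = 0.6577 bits
H(B) = H(0.06) = 0.3274 bits

Distribution A (p=0.17) is closer to uniform (p=0.5), so it has higher entropy.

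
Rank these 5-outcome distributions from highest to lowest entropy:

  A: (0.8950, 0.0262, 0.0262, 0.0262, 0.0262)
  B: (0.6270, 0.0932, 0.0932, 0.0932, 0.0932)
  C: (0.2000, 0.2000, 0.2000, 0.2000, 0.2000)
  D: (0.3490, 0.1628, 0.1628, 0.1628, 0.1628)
C > D > B > A

Key insight: Entropy is maximized by uniform distributions and minimized by concentrated distributions.

Entropies:
  H(A) = 0.6946 bits
  H(B) = 1.6989 bits
  H(C) = 2.3219 bits
  H(D) = 2.2352 bits

Ranking: C > D > B > A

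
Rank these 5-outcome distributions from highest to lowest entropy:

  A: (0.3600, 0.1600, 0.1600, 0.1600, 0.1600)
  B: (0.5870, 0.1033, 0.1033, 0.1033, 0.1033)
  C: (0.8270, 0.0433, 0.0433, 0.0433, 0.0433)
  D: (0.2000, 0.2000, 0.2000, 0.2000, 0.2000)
D > A > B > C

Key insight: Entropy is maximized by uniform distributions and minimized by concentrated distributions.

Entropies:
  H(A) = 2.2227 bits
  H(B) = 1.8040 bits
  H(C) = 1.0105 bits
  H(D) = 2.3219 bits

Ranking: D > A > B > C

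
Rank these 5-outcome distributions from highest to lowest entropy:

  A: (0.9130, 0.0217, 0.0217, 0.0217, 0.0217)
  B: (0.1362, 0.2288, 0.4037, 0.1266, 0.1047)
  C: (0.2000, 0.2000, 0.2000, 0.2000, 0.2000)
C > B > A

Key insight: Entropy is maximized by uniform distributions and minimized by concentrated distributions.

- Uniform distributions have maximum entropy log₂(5) = 2.3219 bits
- The more "peaked" or concentrated a distribution, the lower its entropy

Entropies:
  H(A) = 0.6004 bits
  H(B) = 2.1252 bits
  H(C) = 2.3219 bits

Ranking: C > B > A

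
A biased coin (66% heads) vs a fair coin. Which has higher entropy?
Fair coin

The fair coin is uniform (p=0.5), maximizing binary entropy at 1 bit. The biased coin has H(0.66) ≈ 0.925 bits — its outcome is more predictable, so its entropy is lower.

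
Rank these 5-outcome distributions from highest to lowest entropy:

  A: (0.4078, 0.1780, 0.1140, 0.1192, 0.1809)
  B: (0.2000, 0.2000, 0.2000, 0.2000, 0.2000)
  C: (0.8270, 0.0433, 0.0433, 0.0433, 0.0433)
B > A > C

Key insight: Entropy is maximized by uniform distributions and minimized by concentrated distributions.

- Uniform distributions have maximum entropy log₂(5) = 2.3219 bits
- The more "peaked" or concentrated a distribution, the lower its entropy

Entropies:
  H(A) = 2.1402 bits
  H(B) = 2.3219 bits
  H(C) = 1.0105 bits

Ranking: B > A > C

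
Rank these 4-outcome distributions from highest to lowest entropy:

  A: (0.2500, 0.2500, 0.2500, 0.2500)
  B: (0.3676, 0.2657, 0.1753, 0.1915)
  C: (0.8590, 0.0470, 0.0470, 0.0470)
A > B > C

Key insight: Entropy is maximized by uniform distributions and minimized by concentrated distributions.

- Uniform distributions have maximum entropy log₂(4) = 2.0000 bits
- The more "peaked" or concentrated a distribution, the lower its entropy

Entropies:
  H(A) = 2.0000 bits
  H(B) = 1.9357 bits
  H(C) = 0.8103 bits

Ranking: A > B > C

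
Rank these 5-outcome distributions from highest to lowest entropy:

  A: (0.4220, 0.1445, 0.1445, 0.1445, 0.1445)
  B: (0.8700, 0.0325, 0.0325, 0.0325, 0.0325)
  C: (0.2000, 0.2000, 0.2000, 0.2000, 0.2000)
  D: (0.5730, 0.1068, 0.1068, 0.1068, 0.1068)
C > A > D > B

Key insight: Entropy is maximized by uniform distributions and minimized by concentrated distributions.

Entropies:
  H(A) = 2.1384 bits
  H(B) = 0.8174 bits
  H(C) = 2.3219 bits
  H(D) = 1.8386 bits

Ranking: C > A > D > B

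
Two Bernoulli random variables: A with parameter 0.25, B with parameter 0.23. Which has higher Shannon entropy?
A

For binary distributions, entropy is maximized at p=0.5 and decreases as p moves toward 0 or 1.

H(A) = H(0.25) = 0.8113 bits
H(B) = H(0.23) = 0.7780 bits

Distribution A (p=0.25) is closer to uniform (p=0.5), so it has higher entropy.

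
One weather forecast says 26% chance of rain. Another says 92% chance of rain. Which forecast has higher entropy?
26% forecast

Treat each forecast as a Bernoulli distribution. Binary entropy is maximized at p=0.5 and falls off symmetrically toward 0 or 1. The 26% forecast is closer to 50%, so it is more uncertain. H(26%) ≈ 0.827 bits, H(92%) ≈ 0.402 bits.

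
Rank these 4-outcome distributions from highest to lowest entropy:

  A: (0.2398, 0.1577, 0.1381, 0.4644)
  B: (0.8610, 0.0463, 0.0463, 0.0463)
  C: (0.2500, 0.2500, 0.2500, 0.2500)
C > A > B

Key insight: Entropy is maximized by uniform distributions and minimized by concentrated distributions.

- Uniform distributions have maximum entropy log₂(4) = 2.0000 bits
- The more "peaked" or concentrated a distribution, the lower its entropy

Entropies:
  H(A) = 1.8226 bits
  H(B) = 0.8019 bits
  H(C) = 2.0000 bits

Ranking: C > A > B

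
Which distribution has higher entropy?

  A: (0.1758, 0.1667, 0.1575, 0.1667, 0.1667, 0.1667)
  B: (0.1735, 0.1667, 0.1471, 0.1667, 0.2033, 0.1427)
A

Both distributions are close to uniform, making this a harder comparison.

H(A) = 2.5842 bits
H(B) = 2.5750 bits

The distribution closer to uniform has higher entropy.
Answer: A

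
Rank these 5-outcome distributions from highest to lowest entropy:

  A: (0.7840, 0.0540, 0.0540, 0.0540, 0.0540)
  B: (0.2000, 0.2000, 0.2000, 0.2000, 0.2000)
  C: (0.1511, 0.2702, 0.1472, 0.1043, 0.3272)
B > C > A

Key insight: Entropy is maximized by uniform distributions and minimized by concentrated distributions.

- Uniform distributions have maximum entropy log₂(5) = 2.3219 bits
- The more "peaked" or concentrated a distribution, the lower its entropy

Entropies:
  H(A) = 1.1848 bits
  H(B) = 2.3219 bits
  H(C) = 2.1965 bits

Ranking: B > C > A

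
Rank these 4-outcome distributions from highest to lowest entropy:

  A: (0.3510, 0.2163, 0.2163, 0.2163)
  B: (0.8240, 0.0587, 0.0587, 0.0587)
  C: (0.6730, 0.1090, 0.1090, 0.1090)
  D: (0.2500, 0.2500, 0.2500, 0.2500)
D > A > C > B

Key insight: Entropy is maximized by uniform distributions and minimized by concentrated distributions.

Entropies:
  H(A) = 1.9636 bits
  H(B) = 0.9502 bits
  H(C) = 1.4301 bits
  H(D) = 2.0000 bits

Ranking: D > A > C > B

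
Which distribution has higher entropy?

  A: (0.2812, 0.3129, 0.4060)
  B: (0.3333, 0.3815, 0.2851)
B

Both distributions are close to uniform, making this a harder comparison.

H(A) = 1.5671 bits
H(B) = 1.5749 bits

The distribution closer to uniform has higher entropy.
Answer: B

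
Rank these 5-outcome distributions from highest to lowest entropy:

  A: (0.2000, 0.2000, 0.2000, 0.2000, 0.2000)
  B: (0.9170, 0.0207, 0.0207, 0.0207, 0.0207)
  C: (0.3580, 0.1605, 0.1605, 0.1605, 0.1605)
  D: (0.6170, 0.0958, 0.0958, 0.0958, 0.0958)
A > C > D > B

Key insight: Entropy is maximized by uniform distributions and minimized by concentrated distributions.

Entropies:
  H(A) = 2.3219 bits
  H(B) = 0.5787 bits
  H(C) = 2.2250 bits
  H(D) = 1.7261 bits

Ranking: A > C > D > B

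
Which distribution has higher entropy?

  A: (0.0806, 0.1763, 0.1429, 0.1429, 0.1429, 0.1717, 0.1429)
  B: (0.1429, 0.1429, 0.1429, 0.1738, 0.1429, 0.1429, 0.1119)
B

Both distributions are close to uniform, making this a harder comparison.

H(A) = 2.7749 bits
H(B) = 2.7976 bits

The distribution closer to uniform has higher entropy.
Answer: B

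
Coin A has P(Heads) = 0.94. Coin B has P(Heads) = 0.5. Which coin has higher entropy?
B

For binary distributions, entropy is maximized at p=0.5 and decreases as p moves toward 0 or 1.

H(A) = H(0.94) = 0.3274 bits
H(B) = H(0.5) = 1.0000 bits

Distribution B (p=0.5) is closer to uniform (p=0.5), so it has higher entropy.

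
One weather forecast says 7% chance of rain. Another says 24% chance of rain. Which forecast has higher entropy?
24% forecast

Treat each forecast as a Bernoulli distribution. Binary entropy is maximized at p=0.5 and falls off symmetrically toward 0 or 1. The 24% forecast is closer to 50%, so it is more uncertain. H(7%) ≈ 0.366 bits, H(24%) ≈ 0.795 bits.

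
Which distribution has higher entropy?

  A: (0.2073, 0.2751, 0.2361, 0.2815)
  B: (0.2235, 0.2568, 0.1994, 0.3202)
A

Both distributions are close to uniform, making this a harder comparison.

H(A) = 1.9893 bits
H(B) = 1.9768 bits

The distribution closer to uniform has higher entropy.
Answer: A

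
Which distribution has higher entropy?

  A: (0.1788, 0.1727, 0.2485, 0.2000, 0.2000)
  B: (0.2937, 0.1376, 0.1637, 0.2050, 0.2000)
A

Both distributions are close to uniform, making this a harder comparison.

H(A) = 2.3095 bits
H(B) = 2.2734 bits

The distribution closer to uniform has higher entropy.
Answer: A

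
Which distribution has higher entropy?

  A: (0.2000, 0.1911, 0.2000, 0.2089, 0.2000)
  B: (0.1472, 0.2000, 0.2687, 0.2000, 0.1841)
A

Both distributions are close to uniform, making this a harder comparison.

H(A) = 2.3214 bits
H(B) = 2.2945 bits

The distribution closer to uniform has higher entropy.
Answer: A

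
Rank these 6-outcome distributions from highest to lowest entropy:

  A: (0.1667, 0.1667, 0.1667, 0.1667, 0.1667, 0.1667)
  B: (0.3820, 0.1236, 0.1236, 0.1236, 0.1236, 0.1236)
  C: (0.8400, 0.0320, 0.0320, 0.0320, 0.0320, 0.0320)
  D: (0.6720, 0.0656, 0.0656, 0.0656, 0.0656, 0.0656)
A > B > D > C

Key insight: Entropy is maximized by uniform distributions and minimized by concentrated distributions.

Entropies:
  H(A) = 2.5850 bits
  H(B) = 2.3944 bits
  H(C) = 1.0058 bits
  H(D) = 1.6745 bits

Ranking: A > B > D > C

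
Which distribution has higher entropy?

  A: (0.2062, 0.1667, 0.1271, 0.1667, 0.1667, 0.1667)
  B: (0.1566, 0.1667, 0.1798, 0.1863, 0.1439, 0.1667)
B

Both distributions are close to uniform, making this a harder comparison.

H(A) = 2.5713 bits
H(B) = 2.5798 bits

The distribution closer to uniform has higher entropy.
Answer: B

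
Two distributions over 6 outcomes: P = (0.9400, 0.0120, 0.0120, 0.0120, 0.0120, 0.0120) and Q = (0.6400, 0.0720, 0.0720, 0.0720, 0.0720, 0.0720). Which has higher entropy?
Q

P is highly concentrated on one outcome (94%), making it nearly deterministic. Q spreads its mass more evenly (max 64%). The more spread-out distribution has higher entropy: H(P) ≈ 0.467 bits, H(Q) ≈ 1.779 bits.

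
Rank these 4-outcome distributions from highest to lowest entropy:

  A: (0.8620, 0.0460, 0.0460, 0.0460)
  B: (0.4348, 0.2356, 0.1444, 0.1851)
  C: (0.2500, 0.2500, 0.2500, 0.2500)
C > B > A

Key insight: Entropy is maximized by uniform distributions and minimized by concentrated distributions.

- Uniform distributions have maximum entropy log₂(4) = 2.0000 bits
- The more "peaked" or concentrated a distribution, the lower its entropy

Entropies:
  H(A) = 0.7977 bits
  H(B) = 1.8675 bits
  H(C) = 2.0000 bits

Ranking: C > B > A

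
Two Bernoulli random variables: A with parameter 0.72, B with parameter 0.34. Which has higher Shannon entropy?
B

For binary distributions, entropy is maximized at p=0.5 and decreases as p moves toward 0 or 1.

H(A) = H(0.72) = 0.8555 bits
H(B) = H(0.34) = 0.9248 bits

Distribution B (p=0.34) is closer to uniform (p=0.5), so it has higher entropy.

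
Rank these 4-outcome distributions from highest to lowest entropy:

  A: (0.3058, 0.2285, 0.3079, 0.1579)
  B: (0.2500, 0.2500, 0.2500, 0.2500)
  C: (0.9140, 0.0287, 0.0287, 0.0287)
B > A > C

Key insight: Entropy is maximized by uniform distributions and minimized by concentrated distributions.

- Uniform distributions have maximum entropy log₂(4) = 2.0000 bits
- The more "peaked" or concentrated a distribution, the lower its entropy

Entropies:
  H(A) = 1.9531 bits
  H(B) = 2.0000 bits
  H(C) = 0.5593 bits

Ranking: B > A > C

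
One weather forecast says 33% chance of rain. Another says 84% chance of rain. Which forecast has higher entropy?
33% forecast

Treat each forecast as a Bernoulli distribution. Binary entropy is maximized at p=0.5 and falls off symmetrically toward 0 or 1. The 33% forecast is closer to 50%, so it is more uncertain. H(33%) ≈ 0.915 bits, H(84%) ≈ 0.634 bits.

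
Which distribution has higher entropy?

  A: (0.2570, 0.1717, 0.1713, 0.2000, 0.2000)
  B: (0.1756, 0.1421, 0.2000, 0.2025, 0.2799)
A

Both distributions are close to uniform, making this a harder comparison.

H(A) = 2.3050 bits
H(B) = 2.2857 bits

The distribution closer to uniform has higher entropy.
Answer: A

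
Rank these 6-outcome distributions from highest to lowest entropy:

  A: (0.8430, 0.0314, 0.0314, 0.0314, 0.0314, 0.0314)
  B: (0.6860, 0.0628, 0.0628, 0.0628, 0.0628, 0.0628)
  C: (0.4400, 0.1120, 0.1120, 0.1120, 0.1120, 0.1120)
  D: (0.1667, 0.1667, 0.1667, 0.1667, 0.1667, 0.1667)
D > C > B > A

Key insight: Entropy is maximized by uniform distributions and minimized by concentrated distributions.

Entropies:
  H(A) = 0.9916 bits
  H(B) = 1.6268 bits
  H(C) = 2.2899 bits
  H(D) = 2.5850 bits

Ranking: D > C > B > A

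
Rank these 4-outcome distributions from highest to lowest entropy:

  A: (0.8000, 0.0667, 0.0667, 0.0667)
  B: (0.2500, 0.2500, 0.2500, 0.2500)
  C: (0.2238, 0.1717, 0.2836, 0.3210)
B > C > A

Key insight: Entropy is maximized by uniform distributions and minimized by concentrated distributions.

- Uniform distributions have maximum entropy log₂(4) = 2.0000 bits
- The more "peaked" or concentrated a distribution, the lower its entropy

Entropies:
  H(A) = 1.0389 bits
  H(B) = 2.0000 bits
  H(C) = 1.9616 bits

Ranking: B > C > A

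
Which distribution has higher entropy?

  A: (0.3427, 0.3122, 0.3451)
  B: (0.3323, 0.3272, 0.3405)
B

Both distributions are close to uniform, making this a harder comparison.

H(A) = 1.5835 bits
H(B) = 1.5848 bits

The distribution closer to uniform has higher entropy.
Answer: B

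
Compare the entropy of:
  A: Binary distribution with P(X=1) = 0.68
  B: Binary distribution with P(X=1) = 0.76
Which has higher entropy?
A

For binary distributions, entropy is maximized at p=0.5 and decreases as p moves toward 0 or 1.

H(A) = H(0.68) = 0.9044 bits
H(B) = H(0.76) = 0.7950 bits

Distribution A (p=0.68) is closer to uniform (p=0.5), so it has higher entropy.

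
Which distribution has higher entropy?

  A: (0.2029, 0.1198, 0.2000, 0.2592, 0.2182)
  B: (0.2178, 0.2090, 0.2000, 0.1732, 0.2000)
B

Both distributions are close to uniform, making this a harder comparison.

H(A) = 2.2821 bits
H(B) = 2.3178 bits

The distribution closer to uniform has higher entropy.
Answer: B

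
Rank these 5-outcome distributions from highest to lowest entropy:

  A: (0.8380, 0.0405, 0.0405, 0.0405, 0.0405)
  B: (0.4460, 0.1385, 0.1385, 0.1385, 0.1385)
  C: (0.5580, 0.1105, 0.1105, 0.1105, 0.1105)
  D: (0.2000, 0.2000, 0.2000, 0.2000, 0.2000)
D > B > C > A

Key insight: Entropy is maximized by uniform distributions and minimized by concentrated distributions.

Entropies:
  H(A) = 0.9631 bits
  H(B) = 2.0996 bits
  H(C) = 1.8743 bits
  H(D) = 2.3219 bits

Ranking: D > B > C > A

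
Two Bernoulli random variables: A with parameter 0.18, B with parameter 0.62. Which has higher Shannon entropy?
B

For binary distributions, entropy is maximized at p=0.5 and decreases as p moves toward 0 or 1.

H(A) = H(0.18) = 0.6801 bits
H(B) = H(0.62) = 0.9580 bits

Distribution B (p=0.62) is closer to uniform (p=0.5), so it has higher entropy.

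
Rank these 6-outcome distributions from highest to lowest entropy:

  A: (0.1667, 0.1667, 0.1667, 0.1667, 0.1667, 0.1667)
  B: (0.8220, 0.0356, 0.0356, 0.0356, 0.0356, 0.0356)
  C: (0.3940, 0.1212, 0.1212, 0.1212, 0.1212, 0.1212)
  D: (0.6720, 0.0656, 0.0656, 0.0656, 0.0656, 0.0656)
A > C > D > B

Key insight: Entropy is maximized by uniform distributions and minimized by concentrated distributions.

Entropies:
  H(A) = 2.5850 bits
  H(B) = 1.0890 bits
  H(C) = 2.3744 bits
  H(D) = 1.6745 bits

Ranking: A > C > D > B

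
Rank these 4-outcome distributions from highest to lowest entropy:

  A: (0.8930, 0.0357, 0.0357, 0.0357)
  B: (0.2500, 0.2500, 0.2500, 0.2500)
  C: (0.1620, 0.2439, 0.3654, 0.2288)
B > C > A

Key insight: Entropy is maximized by uniform distributions and minimized by concentrated distributions.

- Uniform distributions have maximum entropy log₂(4) = 2.0000 bits
- The more "peaked" or concentrated a distribution, the lower its entropy

Entropies:
  H(A) = 0.6604 bits
  H(B) = 2.0000 bits
  H(C) = 1.9394 bits

Ranking: B > C > A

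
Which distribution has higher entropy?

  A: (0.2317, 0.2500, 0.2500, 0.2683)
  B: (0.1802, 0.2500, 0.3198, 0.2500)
A

Both distributions are close to uniform, making this a harder comparison.

H(A) = 1.9981 bits
H(B) = 1.9715 bits

The distribution closer to uniform has higher entropy.
Answer: A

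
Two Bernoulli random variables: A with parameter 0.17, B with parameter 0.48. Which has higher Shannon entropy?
B

For binary distributions, entropy is maximized at p=0.5 and decreases as p moves toward 0 or 1.

H(A) = H(0.17) = 0.6577 bits
H(B) = H(0.48) = 0.9988 bits

Distribution B (p=0.48) is closer to uniform (p=0.5), so it has higher entropy.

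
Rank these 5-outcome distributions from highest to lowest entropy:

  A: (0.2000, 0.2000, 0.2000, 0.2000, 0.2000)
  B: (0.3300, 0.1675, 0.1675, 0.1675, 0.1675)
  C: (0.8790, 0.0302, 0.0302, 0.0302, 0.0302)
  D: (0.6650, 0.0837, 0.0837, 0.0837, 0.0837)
A > B > D > C

Key insight: Entropy is maximized by uniform distributions and minimized by concentrated distributions.

Entropies:
  H(A) = 2.3219 bits
  H(B) = 2.2549 bits
  H(C) = 0.7742 bits
  H(D) = 1.5900 bits

Ranking: A > B > D > C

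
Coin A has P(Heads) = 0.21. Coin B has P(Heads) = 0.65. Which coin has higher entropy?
B

For binary distributions, entropy is maximized at p=0.5 and decreases as p moves toward 0 or 1.

H(A) = H(0.21) = 0.7415 bits
H(B) = H(0.65) = 0.9341 bits

Distribution B (p=0.65) is closer to uniform (p=0.5), so it has higher entropy.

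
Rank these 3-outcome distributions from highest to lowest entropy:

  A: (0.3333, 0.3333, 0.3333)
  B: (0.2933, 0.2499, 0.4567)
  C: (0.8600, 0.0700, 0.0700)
A > B > C

Key insight: Entropy is maximized by uniform distributions and minimized by concentrated distributions.

- Uniform distributions have maximum entropy log₂(3) = 1.5850 bits
- The more "peaked" or concentrated a distribution, the lower its entropy

Entropies:
  H(A) = 1.5850 bits
  H(B) = 1.5353 bits
  H(C) = 0.7242 bits

Ranking: A > B > C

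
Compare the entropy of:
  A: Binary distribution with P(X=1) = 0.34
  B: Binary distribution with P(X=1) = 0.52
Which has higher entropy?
B

For binary distributions, entropy is maximized at p=0.5 and decreases as p moves toward 0 or 1.

H(A) = H(0.34) = 0.9248 bits
H(B) = H(0.52) = 0.9988 bits

Distribution B (p=0.52) is closer to uniform (p=0.5), so it has higher entropy.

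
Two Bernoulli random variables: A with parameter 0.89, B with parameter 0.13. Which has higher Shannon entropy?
B

For binary distributions, entropy is maximized at p=0.5 and decreases as p moves toward 0 or 1.

H(A) = H(0.89) = 0.4999 bits
H(B) = H(0.13) = 0.5574 bits

Distribution B (p=0.13) is closer to uniform (p=0.5), so it has higher entropy.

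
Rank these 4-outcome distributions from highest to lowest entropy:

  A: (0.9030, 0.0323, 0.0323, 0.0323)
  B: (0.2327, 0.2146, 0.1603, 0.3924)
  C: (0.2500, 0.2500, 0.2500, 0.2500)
C > B > A

Key insight: Entropy is maximized by uniform distributions and minimized by concentrated distributions.

- Uniform distributions have maximum entropy log₂(4) = 2.0000 bits
- The more "peaked" or concentrated a distribution, the lower its entropy

Entropies:
  H(A) = 0.6132 bits
  H(B) = 1.9189 bits
  H(C) = 2.0000 bits

Ranking: C > B > A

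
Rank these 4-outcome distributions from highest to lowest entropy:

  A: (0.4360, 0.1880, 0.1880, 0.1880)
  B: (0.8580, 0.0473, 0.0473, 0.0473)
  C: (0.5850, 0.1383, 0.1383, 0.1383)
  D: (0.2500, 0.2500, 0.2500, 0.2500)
D > A > C > B

Key insight: Entropy is maximized by uniform distributions and minimized by concentrated distributions.

Entropies:
  H(A) = 1.8821 bits
  H(B) = 0.8145 bits
  H(C) = 1.6368 bits
  H(D) = 2.0000 bits

Ranking: D > A > C > B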